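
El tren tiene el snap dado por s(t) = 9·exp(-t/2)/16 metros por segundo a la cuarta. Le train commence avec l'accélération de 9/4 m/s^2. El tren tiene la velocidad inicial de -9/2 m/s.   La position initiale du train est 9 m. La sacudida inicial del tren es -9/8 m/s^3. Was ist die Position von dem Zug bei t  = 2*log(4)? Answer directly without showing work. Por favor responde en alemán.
x(2*log(4)) = 9/4.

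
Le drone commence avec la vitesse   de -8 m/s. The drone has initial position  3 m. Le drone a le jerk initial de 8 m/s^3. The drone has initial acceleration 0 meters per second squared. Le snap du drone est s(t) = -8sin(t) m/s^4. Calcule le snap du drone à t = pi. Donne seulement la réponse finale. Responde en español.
En t = pi, s = 0.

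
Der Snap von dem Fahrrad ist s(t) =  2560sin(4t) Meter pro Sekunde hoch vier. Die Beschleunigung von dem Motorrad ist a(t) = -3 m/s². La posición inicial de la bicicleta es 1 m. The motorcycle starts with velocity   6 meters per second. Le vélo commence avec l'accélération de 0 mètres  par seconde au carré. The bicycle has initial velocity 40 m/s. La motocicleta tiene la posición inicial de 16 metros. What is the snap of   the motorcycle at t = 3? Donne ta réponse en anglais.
We must differentiate our acceleration equation a(t) = -3 2 times. The derivative of acceleration gives jerk: j(t) = 0. Taking d/dt of j(t), we find s(t) = 0. From the given snap equation s(t) = 0, we substitute t = 3 to get s = 0.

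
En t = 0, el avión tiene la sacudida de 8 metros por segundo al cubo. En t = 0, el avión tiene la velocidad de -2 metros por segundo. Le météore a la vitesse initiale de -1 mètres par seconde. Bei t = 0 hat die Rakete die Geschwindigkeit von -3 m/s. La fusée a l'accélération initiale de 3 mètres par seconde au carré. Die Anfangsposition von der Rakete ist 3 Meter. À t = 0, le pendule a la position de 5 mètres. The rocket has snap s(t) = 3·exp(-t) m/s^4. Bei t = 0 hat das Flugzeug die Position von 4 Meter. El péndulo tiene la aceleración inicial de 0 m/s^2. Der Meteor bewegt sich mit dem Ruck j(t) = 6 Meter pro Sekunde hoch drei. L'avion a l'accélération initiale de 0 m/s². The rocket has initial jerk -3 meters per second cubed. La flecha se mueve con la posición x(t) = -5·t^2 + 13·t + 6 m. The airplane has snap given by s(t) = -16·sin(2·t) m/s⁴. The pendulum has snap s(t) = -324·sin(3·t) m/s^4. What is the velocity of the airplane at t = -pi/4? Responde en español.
Partiendo del snap s(t) = -16·sin(2·t), tomamos 3 antiderivadas. La integral del snap, con j(0) = 8, da la sacudida: j(t) = 8·cos(2·t). Integrando la sacudida y usando la condición inicial a(0) = 0, obtenemos a(t) = 4·sin(2·t). Integrando la aceleración y usando la condición inicial v(0) = -2, obtenemos v(t) = -2·cos(2·t). De la ecuación de la velocidad v(t) = -2·cos(2·t), sustituimos t = -pi/4 para obtener v = 0.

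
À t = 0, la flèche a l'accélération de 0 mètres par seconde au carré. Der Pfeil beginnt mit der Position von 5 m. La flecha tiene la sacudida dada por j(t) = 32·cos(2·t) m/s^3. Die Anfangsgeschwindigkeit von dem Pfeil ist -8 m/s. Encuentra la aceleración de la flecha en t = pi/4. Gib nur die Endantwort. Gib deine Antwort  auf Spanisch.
La respuesta es 16.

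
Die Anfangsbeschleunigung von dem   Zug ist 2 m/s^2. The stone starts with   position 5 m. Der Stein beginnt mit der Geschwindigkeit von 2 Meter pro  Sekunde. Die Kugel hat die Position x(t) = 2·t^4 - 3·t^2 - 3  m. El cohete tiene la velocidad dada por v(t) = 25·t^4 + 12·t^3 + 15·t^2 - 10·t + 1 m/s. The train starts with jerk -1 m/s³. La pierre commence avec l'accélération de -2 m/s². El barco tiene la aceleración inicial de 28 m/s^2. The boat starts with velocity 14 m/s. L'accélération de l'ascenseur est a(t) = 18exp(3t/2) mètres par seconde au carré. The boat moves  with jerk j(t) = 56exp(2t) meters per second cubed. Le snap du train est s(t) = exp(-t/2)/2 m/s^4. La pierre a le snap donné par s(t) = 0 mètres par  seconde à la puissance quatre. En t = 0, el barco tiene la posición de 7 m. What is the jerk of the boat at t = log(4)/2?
Using j(t) = 56·exp(2·t) and substituting t = log(4)/2, we find j = 224.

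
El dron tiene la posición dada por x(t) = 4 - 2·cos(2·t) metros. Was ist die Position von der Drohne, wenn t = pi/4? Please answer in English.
Using x(t) = 4 - 2·cos(2·t) and substituting t = pi/4, we find x = 4.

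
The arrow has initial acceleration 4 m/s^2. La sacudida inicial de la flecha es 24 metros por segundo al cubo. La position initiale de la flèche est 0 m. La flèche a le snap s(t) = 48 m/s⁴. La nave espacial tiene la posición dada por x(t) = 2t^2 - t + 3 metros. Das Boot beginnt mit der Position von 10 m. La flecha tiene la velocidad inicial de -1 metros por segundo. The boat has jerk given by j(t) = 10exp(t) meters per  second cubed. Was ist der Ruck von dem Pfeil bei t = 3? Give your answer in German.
Wir müssen unsere Gleichung für den Snap s(t) = 48 1-mal integrieren. Mit ∫s(t)dt und Anwendung von j(0) = 24, finden wir j(t) = 48·t + 24. Aus der Gleichung für den Ruck j(t) = 48·t + 24, setzen wir t = 3 ein und erhalten j = 168.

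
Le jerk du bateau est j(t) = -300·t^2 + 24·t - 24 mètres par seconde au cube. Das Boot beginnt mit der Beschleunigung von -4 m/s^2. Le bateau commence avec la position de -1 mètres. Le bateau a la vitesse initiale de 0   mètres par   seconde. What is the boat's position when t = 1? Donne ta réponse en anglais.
To solve this, we need to take 3 integrals of our jerk equation j(t) = -300·t^2 + 24·t - 24. Finding the integral of j(t) and using a(0) = -4: a(t) = -100·t^3 + 12·t^2 - 24·t - 4. The antiderivative of acceleration is velocity. Using v(0) = 0, we get v(t) = t·(-25·t^3 + 4·t^2 - 12·t - 4). Taking ∫v(t)dt and applying x(0) = -1, we find x(t) = -5·t^5 + t^4 - 4·t^3 - 2·t^2 - 1. Using x(t) = -5·t^5 + t^4 - 4·t^3 - 2·t^2 - 1 and substituting t = 1, we find x = -11.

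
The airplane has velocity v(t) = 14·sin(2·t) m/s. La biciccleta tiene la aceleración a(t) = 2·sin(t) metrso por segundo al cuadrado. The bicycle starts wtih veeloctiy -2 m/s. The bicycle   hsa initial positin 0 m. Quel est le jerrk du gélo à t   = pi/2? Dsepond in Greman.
Wir müssen unsere Gleichung für die Beschleunigung a(t) = 2·sin(t) 1-mal ableiten. Die Ableitung von der Beschleunigung ergibt den Ruck: j(t) = 2·cos(t). Wir haben den Ruck j(t) = 2·cos(t). Durch Einsetzen von t = pi/2: j(pi/2) = 0.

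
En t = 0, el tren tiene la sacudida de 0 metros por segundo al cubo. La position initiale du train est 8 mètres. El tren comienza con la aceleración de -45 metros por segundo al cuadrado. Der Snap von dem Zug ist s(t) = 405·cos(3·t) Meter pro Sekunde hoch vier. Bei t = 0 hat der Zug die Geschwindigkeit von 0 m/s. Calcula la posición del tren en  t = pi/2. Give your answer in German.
Ausgehend von dem Snap s(t) = 405·cos(3·t), nehmen wir 4 Stammfunktionen. Mit ∫s(t)dt und Anwendung von j(0) = 0, finden wir j(t) = 135·sin(3·t). Durch Integration von dem Ruck und Verwendung der Anfangsbedingung a(0) = -45, erhalten wir a(t) = -45·cos(3·t). Durch Integration von der Beschleunigung und Verwendung der Anfangsbedingung v(0) = 0, erhalten wir v(t) = -15·sin(3·t). Das Integral von der Geschwindigkeit ist die Position. Mit x(0) = 8 erhalten wir x(t) = 5·cos(3·t) + 3. Mit x(t) = 5·cos(3·t) + 3 und Einsetzen von t = pi/2, finden wir x = 3.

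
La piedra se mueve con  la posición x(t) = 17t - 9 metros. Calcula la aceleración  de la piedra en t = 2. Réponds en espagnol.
Debemos derivar nuestra ecuación de la posición x(t) = 17·t - 9 2 veces. La derivada de la posición da la velocidad: v(t) = 17. La derivada de la velocidad da la aceleración: a(t) = 0. Usando a(t) = 0 y sustituyendo t = 2, encontramos a = 0.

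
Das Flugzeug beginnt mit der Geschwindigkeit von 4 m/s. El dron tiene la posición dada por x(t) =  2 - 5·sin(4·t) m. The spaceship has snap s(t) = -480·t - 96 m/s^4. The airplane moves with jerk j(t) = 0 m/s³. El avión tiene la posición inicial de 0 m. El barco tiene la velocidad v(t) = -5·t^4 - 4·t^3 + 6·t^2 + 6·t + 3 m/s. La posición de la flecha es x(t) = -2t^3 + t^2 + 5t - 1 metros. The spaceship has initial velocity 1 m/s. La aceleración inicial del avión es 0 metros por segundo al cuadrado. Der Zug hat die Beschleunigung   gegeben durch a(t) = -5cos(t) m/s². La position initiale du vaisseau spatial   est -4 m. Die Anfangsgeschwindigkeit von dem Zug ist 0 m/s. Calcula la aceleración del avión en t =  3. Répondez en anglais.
We must find the integral of our jerk equation j(t) = 0 1 time. The integral of jerk is acceleration. Using a(0) = 0, we get a(t) = 0. We have acceleration a(t) = 0. Substituting t = 3: a(3) = 0.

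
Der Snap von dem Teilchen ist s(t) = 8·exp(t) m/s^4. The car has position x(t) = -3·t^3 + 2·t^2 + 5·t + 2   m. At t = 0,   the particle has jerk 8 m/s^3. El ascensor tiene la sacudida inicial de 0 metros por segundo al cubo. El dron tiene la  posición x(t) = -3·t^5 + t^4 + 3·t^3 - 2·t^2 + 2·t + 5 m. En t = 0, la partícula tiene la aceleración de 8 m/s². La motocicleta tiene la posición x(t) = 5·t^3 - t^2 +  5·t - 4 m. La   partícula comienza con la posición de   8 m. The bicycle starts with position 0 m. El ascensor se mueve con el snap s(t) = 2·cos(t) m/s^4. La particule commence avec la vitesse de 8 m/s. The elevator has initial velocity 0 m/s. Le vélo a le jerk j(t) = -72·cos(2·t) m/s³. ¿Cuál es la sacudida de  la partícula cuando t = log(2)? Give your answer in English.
To find the answer, we compute 1 integral of s(t) = 8·exp(t). The integral of snap is jerk. Using j(0) = 8, we get j(t) = 8·exp(t). Using j(t) = 8·exp(t) and substituting t = log(2), we find j = 16.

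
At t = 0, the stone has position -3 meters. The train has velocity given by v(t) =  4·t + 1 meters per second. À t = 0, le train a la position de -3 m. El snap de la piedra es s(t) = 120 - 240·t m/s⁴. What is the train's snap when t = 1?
We must differentiate our velocity equation v(t) = 4·t + 1 3 times. Taking d/dt of v(t), we find a(t) = 4. Taking d/dt of a(t), we find j(t) = 0. The derivative of jerk gives snap: s(t) = 0. We have snap s(t) = 0. Substituting t = 1: s(1) = 0.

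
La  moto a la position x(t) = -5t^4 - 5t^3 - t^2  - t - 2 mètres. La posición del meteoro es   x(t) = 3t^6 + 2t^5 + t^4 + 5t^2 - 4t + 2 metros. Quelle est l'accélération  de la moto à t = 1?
Pour résoudre ceci, nous devons prendre 2 dérivées de notre équation de la position x(t) = -5·t^4 - 5·t^3 - t^2 - t - 2. En prenant d/dt de x(t), nous trouvons v(t) = -20·t^3 - 15·t^2 - 2·t - 1. En dérivant la vitesse, nous obtenons l'accélération: a(t) = -60·t^2 - 30·t - 2. Nous avons l'accélération a(t) = -60·t^2 - 30·t - 2. En substituant t = 1: a(1) = -92.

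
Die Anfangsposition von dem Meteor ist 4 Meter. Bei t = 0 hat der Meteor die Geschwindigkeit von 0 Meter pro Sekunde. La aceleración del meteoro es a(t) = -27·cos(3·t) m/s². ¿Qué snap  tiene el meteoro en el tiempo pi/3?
Para resolver esto, necesitamos tomar 2 derivadas de nuestra ecuación de la aceleración a(t) = -27·cos(3·t). Derivando la aceleración, obtenemos la sacudida: j(t) = 81·sin(3·t). Tomando d/dt de j(t), encontramos s(t) = 243·cos(3·t). De la ecuación del snap s(t) = 243·cos(3·t), sustituimos t = pi/3 para obtener s = -243.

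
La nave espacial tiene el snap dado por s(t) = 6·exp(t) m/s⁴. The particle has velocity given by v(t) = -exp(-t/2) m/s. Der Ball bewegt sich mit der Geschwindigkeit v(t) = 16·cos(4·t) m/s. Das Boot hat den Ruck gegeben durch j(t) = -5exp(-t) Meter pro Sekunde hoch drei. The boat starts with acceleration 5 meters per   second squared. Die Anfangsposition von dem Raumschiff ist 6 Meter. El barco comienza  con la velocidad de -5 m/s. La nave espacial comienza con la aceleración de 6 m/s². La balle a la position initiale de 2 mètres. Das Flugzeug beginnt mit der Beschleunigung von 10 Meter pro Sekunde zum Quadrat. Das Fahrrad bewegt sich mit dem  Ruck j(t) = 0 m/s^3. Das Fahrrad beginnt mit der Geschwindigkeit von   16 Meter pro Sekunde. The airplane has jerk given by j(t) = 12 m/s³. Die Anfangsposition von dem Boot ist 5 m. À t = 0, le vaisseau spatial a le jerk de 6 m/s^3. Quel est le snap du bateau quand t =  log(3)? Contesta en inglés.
Starting from jerk j(t) = -5·exp(-t), we take 1 derivative. The derivative of jerk gives snap: s(t) = 5·exp(-t). We have snap s(t) = 5·exp(-t). Substituting t = log(3): s(log(3)) = 5/3.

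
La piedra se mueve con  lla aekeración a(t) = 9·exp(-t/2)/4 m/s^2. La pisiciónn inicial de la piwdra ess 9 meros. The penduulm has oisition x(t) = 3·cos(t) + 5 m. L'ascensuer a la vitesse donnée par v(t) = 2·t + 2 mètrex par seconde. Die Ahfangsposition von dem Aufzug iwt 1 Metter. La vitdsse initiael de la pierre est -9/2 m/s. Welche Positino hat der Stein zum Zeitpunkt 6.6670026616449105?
Wir müssen unsere Gleichung für die Beschleunigung a(t) = 9·exp(-t/2)/4 2-mal integrieren. Mit ∫a(t)dt und Anwendung von v(0) = -9/2, finden wir v(t) = -9·exp(-t/2)/2. Durch Integration von der Geschwindigkeit und Verwendung der Anfangsbedingung x(0) = 9, erhalten wir x(t) = 9·exp(-t/2). Aus der Gleichung für die Position x(t) = 9·exp(-t/2), setzen wir t = 6.6670026616449105 ein und erhalten x = 0.321012006383981.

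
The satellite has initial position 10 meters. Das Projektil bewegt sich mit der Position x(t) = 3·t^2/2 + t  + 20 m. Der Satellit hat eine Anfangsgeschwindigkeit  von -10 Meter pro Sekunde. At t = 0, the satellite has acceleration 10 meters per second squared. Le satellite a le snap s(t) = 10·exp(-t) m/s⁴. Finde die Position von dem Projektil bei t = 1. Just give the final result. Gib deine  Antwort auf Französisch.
À t = 1, x = 45/2.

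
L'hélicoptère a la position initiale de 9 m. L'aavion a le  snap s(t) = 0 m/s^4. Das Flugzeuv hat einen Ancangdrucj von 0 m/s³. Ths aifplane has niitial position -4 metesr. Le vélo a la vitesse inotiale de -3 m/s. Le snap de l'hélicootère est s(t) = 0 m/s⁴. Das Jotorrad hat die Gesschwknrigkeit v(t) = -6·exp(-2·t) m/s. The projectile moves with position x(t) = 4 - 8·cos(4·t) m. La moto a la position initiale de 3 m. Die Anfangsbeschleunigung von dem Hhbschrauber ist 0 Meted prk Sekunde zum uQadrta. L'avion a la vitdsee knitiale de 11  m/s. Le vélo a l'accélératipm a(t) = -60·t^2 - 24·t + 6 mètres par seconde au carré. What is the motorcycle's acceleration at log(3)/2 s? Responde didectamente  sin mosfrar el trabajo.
a(log(3)/2) = 4.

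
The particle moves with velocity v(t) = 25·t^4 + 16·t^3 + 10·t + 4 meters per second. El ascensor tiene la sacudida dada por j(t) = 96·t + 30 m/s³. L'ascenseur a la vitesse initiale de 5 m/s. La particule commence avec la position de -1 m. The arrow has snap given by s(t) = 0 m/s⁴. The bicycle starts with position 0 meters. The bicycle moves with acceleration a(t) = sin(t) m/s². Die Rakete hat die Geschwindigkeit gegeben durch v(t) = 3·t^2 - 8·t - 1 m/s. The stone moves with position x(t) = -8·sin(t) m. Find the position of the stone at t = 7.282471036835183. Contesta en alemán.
Mit x(t) = -8·sin(t) und Einsetzen von t = 7.282471036835183, finden wir x = -6.72867878619919.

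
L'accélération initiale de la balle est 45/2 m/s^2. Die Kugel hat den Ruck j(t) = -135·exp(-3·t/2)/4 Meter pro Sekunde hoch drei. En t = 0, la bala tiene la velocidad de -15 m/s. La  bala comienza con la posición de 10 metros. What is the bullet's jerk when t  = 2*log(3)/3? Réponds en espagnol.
De la ecuación de la sacudida j(t) = -135·exp(-3·t/2)/4, sustituimos t = 2*log(3)/3 para obtener j = -45/4.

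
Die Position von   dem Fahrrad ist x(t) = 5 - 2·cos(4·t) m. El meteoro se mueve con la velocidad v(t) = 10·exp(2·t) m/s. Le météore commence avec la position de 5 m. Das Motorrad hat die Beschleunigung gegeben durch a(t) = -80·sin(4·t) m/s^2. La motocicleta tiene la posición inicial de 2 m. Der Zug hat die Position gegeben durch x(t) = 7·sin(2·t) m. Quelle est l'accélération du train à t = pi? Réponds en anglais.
We must differentiate our position equation x(t) = 7·sin(2·t) 2 times. Differentiating position, we get velocity: v(t) = 14·cos(2·t). Taking d/dt of v(t), we find a(t) = -28·sin(2·t). We have acceleration a(t) = -28·sin(2·t). Substituting t = pi: a(pi) = 0.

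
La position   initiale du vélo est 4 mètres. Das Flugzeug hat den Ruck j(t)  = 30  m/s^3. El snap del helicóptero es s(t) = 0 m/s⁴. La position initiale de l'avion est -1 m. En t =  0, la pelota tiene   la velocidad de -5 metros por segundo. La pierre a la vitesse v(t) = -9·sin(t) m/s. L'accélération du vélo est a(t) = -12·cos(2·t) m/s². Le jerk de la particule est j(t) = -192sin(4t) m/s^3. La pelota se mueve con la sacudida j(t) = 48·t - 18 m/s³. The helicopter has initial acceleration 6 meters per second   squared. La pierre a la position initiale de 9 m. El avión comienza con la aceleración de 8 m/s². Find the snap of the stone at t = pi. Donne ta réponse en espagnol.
Para resolver esto, necesitamos tomar 3 derivadas de nuestra ecuación de la velocidad v(t) = -9·sin(t). Tomando d/dt de v(t), encontramos a(t) = -9·cos(t). Tomando d/dt de a(t), encontramos j(t) = 9·sin(t). La derivada de la sacudida da el snap: s(t) = 9·cos(t). Tenemos el snap s(t) = 9·cos(t). Sustituyendo t = pi: s(pi) = -9.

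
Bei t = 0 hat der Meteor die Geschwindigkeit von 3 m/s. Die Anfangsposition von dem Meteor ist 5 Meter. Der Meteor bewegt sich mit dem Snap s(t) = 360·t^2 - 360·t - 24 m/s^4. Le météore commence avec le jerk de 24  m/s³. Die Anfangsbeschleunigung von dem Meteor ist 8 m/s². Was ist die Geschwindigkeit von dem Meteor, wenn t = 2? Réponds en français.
Pour résoudre ceci, nous devons prendre 3 intégrales de notre équation du snap s(t) = 360·t^2 - 360·t - 24. En intégrant le snap et en utilisant la condition initiale j(0) = 24, nous obtenons j(t) = 120·t^3 - 180·t^2 - 24·t + 24. L'intégrale du jerk, avec a(0) = 8, donne l'accélération: a(t) = 30·t^4 - 60·t^3 - 12·t^2 + 24·t + 8. La primitive de l'accélération est la vitesse. En utilisant v(0) = 3, nous obtenons v(t) = 6·t^5 - 15·t^4 - 4·t^3 + 12·t^2 + 8·t + 3. Nous avons la vitesse v(t) = 6·t^5 - 15·t^4 - 4·t^3 + 12·t^2 + 8·t + 3. En substituant t = 2: v(2) = -13.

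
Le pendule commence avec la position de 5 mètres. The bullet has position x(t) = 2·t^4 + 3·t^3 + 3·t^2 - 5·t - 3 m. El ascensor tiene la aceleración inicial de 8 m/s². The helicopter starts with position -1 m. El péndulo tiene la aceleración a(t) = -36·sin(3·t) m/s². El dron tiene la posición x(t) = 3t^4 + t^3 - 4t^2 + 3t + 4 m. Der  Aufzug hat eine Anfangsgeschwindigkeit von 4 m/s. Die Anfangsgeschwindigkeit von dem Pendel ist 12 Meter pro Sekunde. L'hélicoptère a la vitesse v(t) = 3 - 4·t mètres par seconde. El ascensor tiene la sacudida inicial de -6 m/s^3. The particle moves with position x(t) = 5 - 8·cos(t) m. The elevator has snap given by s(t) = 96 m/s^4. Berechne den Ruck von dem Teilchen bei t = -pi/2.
Um dies zu lösen, müssen wir 3 Ableitungen unserer Gleichung für die Position x(t) = 5 - 8·cos(t) nehmen. Mit d/dt von x(t) finden wir v(t) = 8·sin(t). Die Ableitung von der Geschwindigkeit ergibt die Beschleunigung: a(t) = 8·cos(t). Die Ableitung von der Beschleunigung ergibt den Ruck: j(t) = -8·sin(t). Mit j(t) = -8·sin(t) und Einsetzen von t = -pi/2, finden wir j = 8.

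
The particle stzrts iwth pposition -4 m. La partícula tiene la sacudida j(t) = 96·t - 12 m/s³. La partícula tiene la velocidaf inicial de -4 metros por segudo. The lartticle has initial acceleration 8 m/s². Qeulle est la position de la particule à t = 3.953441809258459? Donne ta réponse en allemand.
Ausgehend von dem Ruck j(t) = 96·t - 12, nehmen wir 3 Stammfunktionen. Das Integral von dem Ruck, mit a(0) = 8, ergibt die Beschleunigung: a(t) = 48·t^2 - 12·t + 8. Durch Integration von der Beschleunigung und Verwendung der Anfangsbedingung v(0) = -4, erhalten wir v(t) = 16·t^3 - 6·t^2 + 8·t - 4. Das Integral von der Geschwindigkeit, mit x(0) = -4, ergibt die Position: x(t) = 4·t^4 - 2·t^3 + 4·t^2 - 4·t - 4. Wir haben die Position x(t) = 4·t^4 - 2·t^3 + 4·t^2 - 4·t - 4. Durch Einsetzen von t = 3.953441809258459: x(3.953441809258459) = 896.273161352607.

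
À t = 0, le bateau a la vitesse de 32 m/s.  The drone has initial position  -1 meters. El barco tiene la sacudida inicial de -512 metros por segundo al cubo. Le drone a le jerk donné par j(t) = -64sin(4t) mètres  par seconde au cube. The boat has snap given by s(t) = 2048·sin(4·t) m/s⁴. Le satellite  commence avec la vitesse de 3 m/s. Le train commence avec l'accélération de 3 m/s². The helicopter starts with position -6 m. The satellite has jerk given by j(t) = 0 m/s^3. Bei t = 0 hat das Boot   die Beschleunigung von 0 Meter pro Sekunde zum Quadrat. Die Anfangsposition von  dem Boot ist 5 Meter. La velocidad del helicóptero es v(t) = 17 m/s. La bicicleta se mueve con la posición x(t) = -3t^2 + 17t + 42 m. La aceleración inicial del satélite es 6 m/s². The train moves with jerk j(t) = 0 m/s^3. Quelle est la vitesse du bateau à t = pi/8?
Nous devons trouver la primitive de notre équation du snap s(t) = 2048·sin(4·t) 3 fois. La primitive du snap, avec j(0) = -512, donne le jerk: j(t) = -512·cos(4·t). La primitive du jerk, avec a(0) = 0, donne l'accélération: a(t) = -128·sin(4·t). La primitive de l'accélération est la vitesse. En utilisant v(0) = 32, nous obtenons v(t) = 32·cos(4·t). De l'équation de la vitesse v(t) = 32·cos(4·t), nous substituons t = pi/8 pour obtenir v = 0.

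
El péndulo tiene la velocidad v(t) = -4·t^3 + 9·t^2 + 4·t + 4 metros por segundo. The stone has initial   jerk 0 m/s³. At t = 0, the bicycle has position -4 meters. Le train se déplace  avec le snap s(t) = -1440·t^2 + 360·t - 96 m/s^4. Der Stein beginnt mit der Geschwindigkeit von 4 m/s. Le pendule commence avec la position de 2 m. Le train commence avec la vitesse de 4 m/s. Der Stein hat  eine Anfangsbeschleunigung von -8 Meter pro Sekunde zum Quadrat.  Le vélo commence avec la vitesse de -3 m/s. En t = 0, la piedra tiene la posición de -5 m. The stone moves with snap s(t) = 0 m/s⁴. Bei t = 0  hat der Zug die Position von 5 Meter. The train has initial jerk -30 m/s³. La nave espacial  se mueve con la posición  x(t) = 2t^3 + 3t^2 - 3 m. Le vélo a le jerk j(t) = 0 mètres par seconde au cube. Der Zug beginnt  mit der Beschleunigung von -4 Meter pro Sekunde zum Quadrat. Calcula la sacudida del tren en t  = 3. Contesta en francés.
Nous devons trouver l'intégrale de notre équation du snap s(t) = -1440·t^2 + 360·t - 96 1 fois. En prenant ∫s(t)dt et en appliquant j(0) = -30, nous trouvons j(t) = -480·t^3 + 180·t^2 - 96·t - 30. Nous avons le jerk j(t) = -480·t^3 + 180·t^2 - 96·t - 30. En substituant t = 3: j(3) = -11658.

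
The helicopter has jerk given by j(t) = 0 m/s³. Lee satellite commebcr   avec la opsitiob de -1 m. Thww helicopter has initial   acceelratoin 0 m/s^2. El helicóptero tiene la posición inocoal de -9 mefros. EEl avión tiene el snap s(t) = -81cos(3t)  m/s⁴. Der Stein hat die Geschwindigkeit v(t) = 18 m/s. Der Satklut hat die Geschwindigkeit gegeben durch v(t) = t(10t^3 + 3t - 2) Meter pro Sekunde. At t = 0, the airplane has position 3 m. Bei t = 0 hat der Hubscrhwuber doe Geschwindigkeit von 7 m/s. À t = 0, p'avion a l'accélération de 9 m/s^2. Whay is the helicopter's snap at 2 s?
To solve this, we need to take 1 derivative of our jerk equation j(t) = 0. Taking d/dt of j(t), we find s(t) = 0. We have snap s(t) = 0. Substituting t = 2: s(2) = 0.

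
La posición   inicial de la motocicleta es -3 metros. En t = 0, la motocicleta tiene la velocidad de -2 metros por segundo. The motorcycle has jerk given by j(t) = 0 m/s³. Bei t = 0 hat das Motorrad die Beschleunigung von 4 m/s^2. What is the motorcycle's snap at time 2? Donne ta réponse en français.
Nous devons dériver notre équation du jerk j(t) = 0 1 fois. En dérivant le jerk, nous obtenons le snap: s(t) = 0. En utilisant s(t) = 0 et en substituant t = 2, nous trouvons s = 0.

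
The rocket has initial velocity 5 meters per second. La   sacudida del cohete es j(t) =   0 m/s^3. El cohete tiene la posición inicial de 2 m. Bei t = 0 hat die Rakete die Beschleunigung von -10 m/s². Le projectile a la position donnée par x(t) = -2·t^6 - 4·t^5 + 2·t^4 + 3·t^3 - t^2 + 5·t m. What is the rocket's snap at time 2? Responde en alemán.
Ausgehend von dem Ruck j(t) = 0, nehmen wir 1 Ableitung. Die Ableitung von dem Ruck ergibt den Snap: s(t) = 0. Aus der Gleichung für den Snap s(t) = 0, setzen wir t = 2 ein und erhalten s = 0.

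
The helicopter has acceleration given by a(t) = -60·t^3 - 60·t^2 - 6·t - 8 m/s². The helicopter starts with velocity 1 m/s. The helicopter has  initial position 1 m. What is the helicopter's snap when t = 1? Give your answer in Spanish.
Debemos derivar nuestra ecuación de la aceleración a(t) = -60·t^3 - 60·t^2 - 6·t - 8 2 veces. La derivada de la aceleración da la sacudida: j(t) = -180·t^2 - 120·t - 6. Tomando d/dt de j(t), encontramos s(t) = -360·t - 120. Tenemos el snap s(t) = -360·t - 120. Sustituyendo t = 1: s(1) = -480.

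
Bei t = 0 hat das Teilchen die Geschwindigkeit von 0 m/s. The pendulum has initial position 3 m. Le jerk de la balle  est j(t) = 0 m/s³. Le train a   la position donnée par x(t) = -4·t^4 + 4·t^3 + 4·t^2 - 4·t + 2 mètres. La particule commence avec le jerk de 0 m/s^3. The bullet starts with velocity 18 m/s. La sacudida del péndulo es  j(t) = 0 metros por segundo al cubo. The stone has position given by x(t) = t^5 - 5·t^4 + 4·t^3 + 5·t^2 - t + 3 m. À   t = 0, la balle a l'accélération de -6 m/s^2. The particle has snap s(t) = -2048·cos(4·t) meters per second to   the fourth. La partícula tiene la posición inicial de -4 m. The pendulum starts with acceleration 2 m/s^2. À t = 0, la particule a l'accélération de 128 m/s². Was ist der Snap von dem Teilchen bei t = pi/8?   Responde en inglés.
We have snap s(t) = -2048·cos(4·t). Substituting t = pi/8: s(pi/8) = 0.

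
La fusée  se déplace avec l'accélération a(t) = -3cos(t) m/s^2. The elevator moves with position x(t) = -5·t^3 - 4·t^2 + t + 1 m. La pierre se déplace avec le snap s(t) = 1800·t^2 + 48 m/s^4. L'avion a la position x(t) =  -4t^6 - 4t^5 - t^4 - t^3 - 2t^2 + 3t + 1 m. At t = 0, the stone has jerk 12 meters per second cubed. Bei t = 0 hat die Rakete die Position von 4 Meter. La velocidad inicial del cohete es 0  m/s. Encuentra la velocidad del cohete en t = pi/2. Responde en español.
Necesitamos integrar nuestra ecuación de la aceleración a(t) = -3·cos(t) 1 vez. Tomando ∫a(t)dt y aplicando v(0) = 0, encontramos v(t) = -3·sin(t). De la ecuación de la velocidad v(t) = -3·sin(t), sustituimos t = pi/2 para obtener v = -3.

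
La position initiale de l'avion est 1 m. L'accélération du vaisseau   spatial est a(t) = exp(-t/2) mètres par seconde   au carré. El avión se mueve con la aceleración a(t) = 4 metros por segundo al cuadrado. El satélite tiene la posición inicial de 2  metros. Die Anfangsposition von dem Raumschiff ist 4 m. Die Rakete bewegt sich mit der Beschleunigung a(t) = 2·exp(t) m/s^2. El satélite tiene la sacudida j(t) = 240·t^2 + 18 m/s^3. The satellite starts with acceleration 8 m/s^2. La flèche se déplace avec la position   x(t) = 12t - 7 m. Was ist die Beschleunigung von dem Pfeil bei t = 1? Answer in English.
We must differentiate our position equation x(t) = 12·t - 7 2 times. Taking d/dt of x(t), we find v(t) = 12. Taking d/dt of v(t), we find a(t) = 0. Using a(t) = 0 and substituting t = 1, we find a = 0.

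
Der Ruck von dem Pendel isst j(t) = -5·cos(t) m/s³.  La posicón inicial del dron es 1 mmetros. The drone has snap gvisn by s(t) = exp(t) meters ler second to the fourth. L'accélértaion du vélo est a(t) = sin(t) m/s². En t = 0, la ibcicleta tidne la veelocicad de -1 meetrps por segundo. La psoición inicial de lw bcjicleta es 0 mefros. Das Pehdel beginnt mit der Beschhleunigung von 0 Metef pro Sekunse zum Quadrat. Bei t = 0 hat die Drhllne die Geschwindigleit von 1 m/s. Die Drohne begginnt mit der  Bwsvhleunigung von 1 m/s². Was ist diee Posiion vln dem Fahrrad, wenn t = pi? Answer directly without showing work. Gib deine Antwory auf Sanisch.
x(pi) = 0.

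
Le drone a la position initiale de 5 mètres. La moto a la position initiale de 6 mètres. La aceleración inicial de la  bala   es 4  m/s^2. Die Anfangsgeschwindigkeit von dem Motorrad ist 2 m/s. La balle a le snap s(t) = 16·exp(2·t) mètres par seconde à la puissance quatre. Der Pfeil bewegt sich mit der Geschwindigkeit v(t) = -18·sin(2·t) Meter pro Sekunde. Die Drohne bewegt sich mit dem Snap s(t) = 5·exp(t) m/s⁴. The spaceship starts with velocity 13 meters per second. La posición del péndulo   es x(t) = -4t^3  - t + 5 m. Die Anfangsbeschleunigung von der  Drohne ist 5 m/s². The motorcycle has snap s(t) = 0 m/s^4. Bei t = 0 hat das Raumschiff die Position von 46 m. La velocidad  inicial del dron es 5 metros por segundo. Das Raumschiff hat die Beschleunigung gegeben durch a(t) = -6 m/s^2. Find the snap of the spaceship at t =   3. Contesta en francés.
Pour résoudre ceci, nous devons prendre 2 dérivées de notre équation de l'accélération a(t) = -6. En prenant d/dt de a(t), nous trouvons j(t) = 0. En prenant d/dt de j(t), nous trouvons s(t) = 0. En utilisant s(t) = 0 et en substituant t = 3, nous trouvons s = 0.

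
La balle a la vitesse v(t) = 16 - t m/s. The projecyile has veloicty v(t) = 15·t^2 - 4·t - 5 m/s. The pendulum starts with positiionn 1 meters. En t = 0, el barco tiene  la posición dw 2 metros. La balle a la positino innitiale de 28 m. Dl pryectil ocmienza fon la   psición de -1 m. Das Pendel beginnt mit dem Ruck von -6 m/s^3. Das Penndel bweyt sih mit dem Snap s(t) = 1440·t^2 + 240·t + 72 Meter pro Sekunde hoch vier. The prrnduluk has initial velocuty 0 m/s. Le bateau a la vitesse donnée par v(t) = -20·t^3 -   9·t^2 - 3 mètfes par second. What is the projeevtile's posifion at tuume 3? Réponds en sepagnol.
Partiendo de la velocidad v(t) = 15·t^2 - 4·t - 5, tomamos 1 integral. Integrando la velocidad y usando la condición inicial x(0) = -1, obtenemos x(t) = 5·t^3 - 2·t^2 - 5·t - 1. Usando x(t) = 5·t^3 - 2·t^2 - 5·t - 1 y sustituyendo t = 3, encontramos x = 101.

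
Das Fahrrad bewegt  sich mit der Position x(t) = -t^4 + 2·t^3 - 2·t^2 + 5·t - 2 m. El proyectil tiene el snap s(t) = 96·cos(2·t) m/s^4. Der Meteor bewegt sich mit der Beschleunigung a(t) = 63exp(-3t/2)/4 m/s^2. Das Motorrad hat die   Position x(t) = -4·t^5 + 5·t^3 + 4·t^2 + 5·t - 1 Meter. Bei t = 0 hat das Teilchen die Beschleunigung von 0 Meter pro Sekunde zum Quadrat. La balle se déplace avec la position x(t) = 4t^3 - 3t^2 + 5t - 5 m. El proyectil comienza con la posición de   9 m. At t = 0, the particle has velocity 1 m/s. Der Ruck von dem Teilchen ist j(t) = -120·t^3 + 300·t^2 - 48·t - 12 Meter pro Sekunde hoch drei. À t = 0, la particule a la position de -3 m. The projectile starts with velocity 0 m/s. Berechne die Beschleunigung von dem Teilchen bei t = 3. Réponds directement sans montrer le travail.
Bei t = 3, a = 18.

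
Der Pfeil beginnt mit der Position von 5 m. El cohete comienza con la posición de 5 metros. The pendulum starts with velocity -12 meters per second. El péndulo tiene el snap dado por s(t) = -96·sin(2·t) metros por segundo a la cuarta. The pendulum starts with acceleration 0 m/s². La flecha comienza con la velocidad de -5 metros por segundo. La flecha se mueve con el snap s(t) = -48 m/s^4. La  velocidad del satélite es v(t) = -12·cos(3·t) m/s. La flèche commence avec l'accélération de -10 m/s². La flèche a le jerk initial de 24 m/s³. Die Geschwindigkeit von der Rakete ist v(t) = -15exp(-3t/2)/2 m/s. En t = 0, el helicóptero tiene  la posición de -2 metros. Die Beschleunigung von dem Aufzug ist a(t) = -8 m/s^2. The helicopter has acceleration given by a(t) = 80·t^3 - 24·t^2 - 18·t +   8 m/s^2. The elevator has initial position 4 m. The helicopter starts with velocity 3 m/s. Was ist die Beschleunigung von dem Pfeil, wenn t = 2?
Wir müssen unsere Gleichung für den Snap s(t) = -48 2-mal integrieren. Mit ∫s(t)dt und Anwendung von j(0) = 24, finden wir j(t) = 24 - 48·t. Durch Integration von dem Ruck und Verwendung der Anfangsbedingung a(0) = -10, erhalten wir a(t) = -24·t^2 + 24·t - 10. Mit a(t) = -24·t^2 + 24·t - 10 und Einsetzen von t = 2, finden wir a = -58.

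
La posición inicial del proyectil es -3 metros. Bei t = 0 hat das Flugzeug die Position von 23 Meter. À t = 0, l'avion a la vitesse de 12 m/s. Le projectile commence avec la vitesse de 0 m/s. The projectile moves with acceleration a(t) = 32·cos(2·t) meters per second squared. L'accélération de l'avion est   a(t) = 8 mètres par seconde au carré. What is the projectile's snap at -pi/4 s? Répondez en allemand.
Ausgehend von der Beschleunigung a(t) = 32·cos(2·t), nehmen wir 2 Ableitungen. Die Ableitung von der Beschleunigung ergibt den Ruck: j(t) = -64·sin(2·t). Durch Ableiten von dem Ruck erhalten wir den Snap: s(t) = -128·cos(2·t). Wir haben den Snap s(t) = -128·cos(2·t). Durch Einsetzen von t = -pi/4: s(-pi/4) = 0.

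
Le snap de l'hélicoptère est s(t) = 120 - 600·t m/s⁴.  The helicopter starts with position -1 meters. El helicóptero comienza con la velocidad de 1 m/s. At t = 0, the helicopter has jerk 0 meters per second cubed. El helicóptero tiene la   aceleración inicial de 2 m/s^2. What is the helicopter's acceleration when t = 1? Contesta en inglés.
We need to integrate our snap equation s(t) = 120 - 600·t 2 times. The integral of snap is jerk. Using j(0) = 0, we get j(t) = 60·t·(2 - 5·t). Taking ∫j(t)dt and applying a(0) = 2, we find a(t) = -100·t^3 + 60·t^2 + 2. From the given acceleration equation a(t) = -100·t^3 + 60·t^2 + 2, we substitute t = 1 to get a = -38.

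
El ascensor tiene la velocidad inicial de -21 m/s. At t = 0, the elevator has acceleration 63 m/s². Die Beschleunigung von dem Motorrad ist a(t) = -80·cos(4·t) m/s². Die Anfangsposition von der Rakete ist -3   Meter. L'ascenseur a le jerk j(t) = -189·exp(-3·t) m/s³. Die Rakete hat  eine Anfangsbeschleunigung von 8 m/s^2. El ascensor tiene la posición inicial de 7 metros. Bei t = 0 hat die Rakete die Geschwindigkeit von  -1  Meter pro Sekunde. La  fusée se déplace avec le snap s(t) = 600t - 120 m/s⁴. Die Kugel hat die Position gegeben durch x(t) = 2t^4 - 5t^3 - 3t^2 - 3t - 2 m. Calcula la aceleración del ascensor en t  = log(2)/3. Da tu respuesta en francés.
En partant du jerk j(t) = -189·exp(-3·t), nous prenons 1 primitive. La primitive du jerk est l'accélération. En utilisant a(0) = 63, nous obtenons a(t) = 63·exp(-3·t). De l'équation de l'accélération a(t) = 63·exp(-3·t), nous substituons t = log(2)/3 pour obtenir a = 63/2.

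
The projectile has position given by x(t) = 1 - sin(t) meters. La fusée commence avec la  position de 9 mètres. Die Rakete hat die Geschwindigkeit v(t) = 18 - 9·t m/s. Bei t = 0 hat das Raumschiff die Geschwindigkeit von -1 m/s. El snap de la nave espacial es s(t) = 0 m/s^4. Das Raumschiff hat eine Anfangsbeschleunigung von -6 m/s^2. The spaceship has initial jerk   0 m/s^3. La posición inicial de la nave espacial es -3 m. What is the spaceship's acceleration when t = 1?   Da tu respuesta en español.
Debemos encontrar la integral de nuestra ecuación del snap s(t) = 0 2 veces. La integral del snap es la sacudida. Usando j(0) = 0, obtenemos j(t) = 0. La integral de la sacudida, con a(0) = -6, da la aceleración: a(t) = -6. Usando a(t) = -6 y sustituyendo t = 1, encontramos a = -6.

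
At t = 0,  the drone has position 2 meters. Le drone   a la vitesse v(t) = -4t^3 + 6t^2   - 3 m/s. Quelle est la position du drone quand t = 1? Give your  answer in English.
To solve this, we need to take 1 integral of our velocity equation v(t) = -4·t^3 + 6·t^2 - 3. The integral of velocity is position. Using x(0) = 2, we get x(t) = -t^4 + 2·t^3 - 3·t + 2. From the given position equation x(t) = -t^4 + 2·t^3 - 3·t + 2, we substitute t = 1 to get x = 0.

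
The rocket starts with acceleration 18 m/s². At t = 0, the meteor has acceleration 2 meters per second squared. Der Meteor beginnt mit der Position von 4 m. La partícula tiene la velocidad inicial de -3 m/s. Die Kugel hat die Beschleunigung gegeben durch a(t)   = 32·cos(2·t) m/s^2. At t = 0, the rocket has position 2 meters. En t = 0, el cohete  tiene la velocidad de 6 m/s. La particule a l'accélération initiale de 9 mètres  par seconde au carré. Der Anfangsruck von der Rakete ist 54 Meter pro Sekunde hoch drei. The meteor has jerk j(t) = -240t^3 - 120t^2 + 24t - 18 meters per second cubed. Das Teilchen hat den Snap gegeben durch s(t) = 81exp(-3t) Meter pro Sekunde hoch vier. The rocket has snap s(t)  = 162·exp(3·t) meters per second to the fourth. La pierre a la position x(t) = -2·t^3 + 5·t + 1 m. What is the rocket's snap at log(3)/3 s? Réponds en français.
De l'équation du snap s(t) = 162·exp(3·t), nous substituons t = log(3)/3 pour obtenir s = 486.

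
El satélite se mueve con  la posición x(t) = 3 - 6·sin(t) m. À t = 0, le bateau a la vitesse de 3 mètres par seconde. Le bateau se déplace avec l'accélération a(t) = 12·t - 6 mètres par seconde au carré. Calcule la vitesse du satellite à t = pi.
En partant de la position x(t) = 3 - 6·sin(t), nous prenons 1 dérivée. En dérivant la position, nous obtenons la vitesse: v(t) = -6·cos(t). Nous avons la vitesse v(t) = -6·cos(t). En substituant t = pi: v(pi) = 6.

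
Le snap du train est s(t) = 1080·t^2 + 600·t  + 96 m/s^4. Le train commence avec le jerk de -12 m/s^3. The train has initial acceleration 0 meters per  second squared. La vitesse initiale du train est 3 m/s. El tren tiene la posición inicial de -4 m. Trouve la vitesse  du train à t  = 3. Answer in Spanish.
Partiendo del snap s(t) = 1080·t^2 + 600·t + 96, tomamos 3 antiderivadas. La antiderivada del snap es la sacudida. Usando j(0) = -12, obtenemos j(t) = 360·t^3 + 300·t^2 + 96·t - 12. Integrando la sacudida y usando la condición inicial a(0) = 0, obtenemos a(t) = 2·t·(45·t^3 + 50·t^2 + 24·t - 6). La antiderivada de la aceleración, con v(0) = 3, da la velocidad: v(t) = 18·t^5 + 25·t^4 + 16·t^3 - 6·t^2 + 3. Tenemos la velocidad v(t) = 18·t^5 + 25·t^4 + 16·t^3 - 6·t^2 + 3. Sustituyendo t = 3: v(3) = 6780.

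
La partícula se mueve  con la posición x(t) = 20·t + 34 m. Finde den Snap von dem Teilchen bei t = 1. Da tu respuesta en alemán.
Wir müssen unsere Gleichung für die Position x(t) = 20·t + 34 4-mal ableiten. Durch Ableiten von der Position erhalten wir die Geschwindigkeit: v(t) = 20. Durch Ableiten von der Geschwindigkeit erhalten wir die Beschleunigung: a(t) = 0. Durch Ableiten von der Beschleunigung erhalten wir den Ruck: j(t) = 0. Die Ableitung von dem Ruck ergibt den Snap: s(t) = 0. Wir haben den Snap s(t) = 0. Durch Einsetzen von t = 1: s(1) = 0.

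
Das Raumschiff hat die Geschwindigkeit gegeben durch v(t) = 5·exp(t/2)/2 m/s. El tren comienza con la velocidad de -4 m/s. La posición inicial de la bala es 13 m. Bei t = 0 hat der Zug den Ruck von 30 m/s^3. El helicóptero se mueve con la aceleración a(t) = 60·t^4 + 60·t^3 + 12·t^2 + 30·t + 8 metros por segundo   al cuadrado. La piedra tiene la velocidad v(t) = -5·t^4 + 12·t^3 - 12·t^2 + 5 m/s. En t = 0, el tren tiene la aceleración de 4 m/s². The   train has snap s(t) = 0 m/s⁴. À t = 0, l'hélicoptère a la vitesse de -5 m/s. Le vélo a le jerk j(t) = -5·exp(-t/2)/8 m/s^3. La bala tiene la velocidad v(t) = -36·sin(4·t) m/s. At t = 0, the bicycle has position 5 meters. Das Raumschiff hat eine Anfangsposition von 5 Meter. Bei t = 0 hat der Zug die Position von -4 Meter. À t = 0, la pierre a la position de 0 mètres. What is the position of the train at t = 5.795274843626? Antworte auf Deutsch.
Wir müssen die Stammfunktion unserer Gleichung für den Snap s(t) = 0 4-mal finden. Das Integral von dem Snap ist der Ruck. Mit j(0) = 30 erhalten wir j(t) = 30. Mit ∫j(t)dt und Anwendung von a(0) = 4, finden wir a(t) = 30·t + 4. Durch Integration von der Beschleunigung und Verwendung der Anfangsbedingung v(0) = -4, erhalten wir v(t) = 15·t^2 + 4·t - 4. Die Stammfunktion von der Geschwindigkeit, mit x(0) = -4, ergibt die Position: x(t) = 5·t^3 + 2·t^2 - 4·t - 4. Wir haben die Position x(t) = 5·t^3 + 2·t^2 - 4·t - 4. Durch Einsetzen von t = 5.795274843626: x(5.795274843626) = 1013.16694967595.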